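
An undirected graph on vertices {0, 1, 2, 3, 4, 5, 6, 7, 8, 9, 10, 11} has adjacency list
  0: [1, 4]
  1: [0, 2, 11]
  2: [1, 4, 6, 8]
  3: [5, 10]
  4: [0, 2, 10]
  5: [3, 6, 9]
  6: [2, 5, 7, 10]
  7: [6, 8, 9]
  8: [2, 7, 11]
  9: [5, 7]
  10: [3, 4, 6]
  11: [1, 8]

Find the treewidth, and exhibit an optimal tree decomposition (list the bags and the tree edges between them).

Treewidth 3.
One such decomposition:
Bags: B1 = {3, 5, 7, 9}  B2 = {3, 5, 6, 7}  B3 = {3, 6, 7, 10}  B4 = {6, 7, 8, 10}  B5 = {2, 6, 8, 10}  B6 = {2, 4, 8, 10}  B7 = {2, 4, 8, 11}  B8 = {1, 2, 4, 11}  B9 = {0, 1, 4, 11}
Tree: B1–B2, B2–B3, B3–B4, B4–B5, B5–B6, B6–B7, B7–B8, B8–B9

The largest bag has 4 vertices, giving width 3; this decomposition certifies tw(G) ≤ 3. For the lower bound: the 4 vertex sets {3,5,9}, {7}, {6}, {2,4,8,10} are disjoint, each induces a connected subgraph, and every pair is joined by at least one edge of G. Contracting each set to a single vertex therefore yields K_{4} as a minor, and since treewidth is minor-monotone, tw(G) ≥ tw(K_{4}) = 3. Combining the bounds, tw(G) = 3.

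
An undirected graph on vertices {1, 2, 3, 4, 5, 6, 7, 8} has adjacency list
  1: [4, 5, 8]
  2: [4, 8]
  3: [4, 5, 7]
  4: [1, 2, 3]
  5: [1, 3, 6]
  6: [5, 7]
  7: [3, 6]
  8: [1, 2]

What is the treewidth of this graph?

2

A width-2 tree decomposition is:
Bags: B1 = {2, 4, 8}  B2 = {1, 4, 8}  B3 = {1, 3, 4}  B4 = {1, 3, 5}  B5 = {3, 5, 7}  B6 = {5, 6, 7}
Tree: B1–B2, B2–B3, B3–B4, B4–B5, B5–B6
Each bag holds 3 vertices, so the decomposition has width 2, which upper-bounds the treewidth. For the lower bound, G contains the cycle 2–8–1–4–2, so G is not a forest; only forests have treewidth ≤ 1, hence tw(G) ≥ 2. Hence tw(G) = 2 exactly.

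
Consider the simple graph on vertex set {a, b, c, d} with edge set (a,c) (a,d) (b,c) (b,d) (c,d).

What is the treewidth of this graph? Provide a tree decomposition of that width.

Treewidth 2.
Bags: B1 = {a, c, d}  B2 = {b, c, d}
Tree: B1–B2

The largest bag has 3 vertices, giving width 2; this decomposition certifies tw(G) ≤ 2. For the lower bound, the 3 vertices {a, c, d} are pairwise adjacent, and any tree decomposition puts a clique entirely inside one bag — forcing width ≥ 2. The upper and lower bounds meet at 2, so that is the treewidth.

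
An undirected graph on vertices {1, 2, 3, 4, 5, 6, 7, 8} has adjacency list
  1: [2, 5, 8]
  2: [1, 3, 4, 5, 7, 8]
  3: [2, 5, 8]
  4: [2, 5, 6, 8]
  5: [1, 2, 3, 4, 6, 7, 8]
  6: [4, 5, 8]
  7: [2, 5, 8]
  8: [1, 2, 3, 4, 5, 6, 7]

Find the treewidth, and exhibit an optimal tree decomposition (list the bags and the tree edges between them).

Every bag has size at most 4, so the width is 4 − 1 = 3 and tw(G) ≤ 3. For the lower bound, the 4 vertices {1, 2, 5, 8} are pairwise adjacent, and any tree decomposition puts a clique entirely inside one bag — forcing width ≥ 3. Therefore the treewidth is 3.

Treewidth 3.
One such decomposition:
Bags: B1 = {2, 3, 5, 8}  B2 = {2, 5, 7, 8}  B3 = {2, 4, 5, 8}  B4 = {1, 2, 5, 8}  B5 = {4, 5, 6, 8}
Tree: B1–B2, B1–B3, B3–B4, B3–B5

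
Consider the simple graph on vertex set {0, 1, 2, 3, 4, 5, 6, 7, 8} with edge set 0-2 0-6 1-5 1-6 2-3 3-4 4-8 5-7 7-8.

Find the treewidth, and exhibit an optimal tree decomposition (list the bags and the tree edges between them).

Treewidth 2.
One such decomposition:
Bags: B1 = {1, 5, 7}  B2 = {1, 6, 7}  B3 = {0, 6, 7}  B4 = {0, 2, 7}  B5 = {2, 3, 7}  B6 = {3, 4, 7}  B7 = {4, 7, 8}
Tree: B1–B2, B2–B3, B3–B4, B4–B5, B5–B6, B6–B7

Each bag holds 3 vertices, so the decomposition has width 2, which upper-bounds the treewidth. The edges 7–5–1–6–0–2–3–4–8–7 form a cycle, so G is not a tree and its treewidth is at least 2. Combining the bounds, tw(G) = 2.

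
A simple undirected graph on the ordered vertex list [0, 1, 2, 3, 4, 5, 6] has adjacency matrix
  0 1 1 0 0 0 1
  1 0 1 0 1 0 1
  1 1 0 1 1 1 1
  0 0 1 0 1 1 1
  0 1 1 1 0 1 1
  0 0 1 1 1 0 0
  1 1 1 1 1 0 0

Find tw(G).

3

A width-3 tree decomposition is:
Bags: B1 = {1, 2, 4, 6}  B2 = {2, 3, 4, 6}  B3 = {0, 1, 2, 6}  B4 = {2, 3, 4, 5}
Tree: B1–B2, B1–B3, B2–B4
The largest bag has 4 vertices, giving width 3; this decomposition certifies tw(G) ≤ 3. Conversely, {0, 1, 2, 6} is a clique of size 4, and the vertices of any clique must share a bag in every tree decomposition; so some bag has ≥ 4 vertices and tw(G) ≥ 3. Therefore the treewidth is 3.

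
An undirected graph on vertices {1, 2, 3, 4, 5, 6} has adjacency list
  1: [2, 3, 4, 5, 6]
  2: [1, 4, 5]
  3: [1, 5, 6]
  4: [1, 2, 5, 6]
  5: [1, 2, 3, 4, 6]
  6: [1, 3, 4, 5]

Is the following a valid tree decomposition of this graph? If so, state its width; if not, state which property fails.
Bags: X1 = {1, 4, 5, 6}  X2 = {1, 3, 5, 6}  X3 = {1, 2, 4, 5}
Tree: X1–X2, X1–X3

Every vertex of G appears in some bag (union = {1, 2, 3, 4, 5, 6}); every edge is covered by a bag; and for each vertex v the set of bags containing v is connected in the bag tree. The decomposition is therefore valid. The largest bag has 4 vertices, so the width is 3.

Yes; width 3.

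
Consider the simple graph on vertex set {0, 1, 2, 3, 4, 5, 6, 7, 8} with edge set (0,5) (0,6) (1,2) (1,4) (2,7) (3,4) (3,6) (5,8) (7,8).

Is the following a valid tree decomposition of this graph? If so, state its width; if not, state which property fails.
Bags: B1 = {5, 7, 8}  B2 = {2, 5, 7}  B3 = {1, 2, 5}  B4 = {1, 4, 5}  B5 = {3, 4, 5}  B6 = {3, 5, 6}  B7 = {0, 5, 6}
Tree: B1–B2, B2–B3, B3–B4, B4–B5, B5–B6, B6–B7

Yes; width 2.

Vertex coverage: the bags together contain {0, 1, 2, 3, 4, 5, 6, 7, 8}, the full vertex set. Edge coverage: each edge of G has both endpoints in at least one bag. Running intersection: for every vertex, the bags containing it form a connected subtree. All three properties hold, so this is a valid tree decomposition of width max|bag| − 1 = 2, and hence tw(G) ≤ 2.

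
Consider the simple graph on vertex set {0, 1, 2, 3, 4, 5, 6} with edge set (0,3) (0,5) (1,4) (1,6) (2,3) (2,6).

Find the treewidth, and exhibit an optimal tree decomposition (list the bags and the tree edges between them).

Each bag holds 2 vertices, so the decomposition has width 1, which upper-bounds the treewidth. G has an edge, so its treewidth is at least 1. Combining the bounds, tw(G) = 1.

Treewidth 1.
Bags: B1 = {1, 4}  B2 = {1, 6}  B3 = {2, 6}  B4 = {2, 3}  B5 = {0, 3}  B6 = {0, 5}
Tree: B1–B2, B2–B3, B3–B4, B4–B5, B5–B6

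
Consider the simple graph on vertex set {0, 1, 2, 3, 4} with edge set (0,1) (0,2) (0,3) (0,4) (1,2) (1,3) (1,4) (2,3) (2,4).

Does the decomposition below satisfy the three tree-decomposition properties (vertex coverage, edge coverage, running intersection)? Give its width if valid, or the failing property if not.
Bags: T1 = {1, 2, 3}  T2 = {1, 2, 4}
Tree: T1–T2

A tree decomposition must satisfy three properties: every vertex lies in some bag; for every edge, both endpoints lie together in some bag; and for every vertex, the bags containing it form a connected subtree. Here vertex 0 appears in no bag, so the decomposition is invalid.

No — vertex 0 appears in no bag.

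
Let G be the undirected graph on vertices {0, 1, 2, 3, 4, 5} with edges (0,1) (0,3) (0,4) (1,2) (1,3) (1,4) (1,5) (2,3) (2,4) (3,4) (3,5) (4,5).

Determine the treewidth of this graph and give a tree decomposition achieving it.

Every bag has size at most 4, so the width is 4 − 1 = 3 and tw(G) ≤ 3. On the other hand G contains the 4-clique {0, 1, 3, 4}. A clique must lie in a single bag of any decomposition, so no decomposition can have width below 3. Combining the bounds, tw(G) = 3.

Treewidth 3.
Bags: B1 = {1, 3, 4, 5}  B2 = {0, 1, 3, 4}  B3 = {1, 2, 3, 4}
Tree: B1–B2, B1–B3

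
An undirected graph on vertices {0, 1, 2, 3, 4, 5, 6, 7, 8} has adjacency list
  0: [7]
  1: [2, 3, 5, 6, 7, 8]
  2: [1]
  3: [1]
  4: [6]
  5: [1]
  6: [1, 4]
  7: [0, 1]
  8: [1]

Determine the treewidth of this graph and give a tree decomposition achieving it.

Each bag holds 2 vertices, so the decomposition has width 1, which upper-bounds the treewidth. Since G has at least one edge (e.g. 6–1), it is not an edgeless graph, so tw(G) ≥ 1. Combining the bounds, tw(G) = 1.

Treewidth 1.
One optimal decomposition is:
Bags: B1 = {1, 6}  B2 = {1, 7}  B3 = {1, 2}  B4 = {0, 7}  B5 = {1, 5}  B6 = {4, 6}  B7 = {1, 8}  B8 = {1, 3}
Tree: B1–B2, B2–B3, B2–B4, B3–B5, B1–B6, B5–B7, B2–B8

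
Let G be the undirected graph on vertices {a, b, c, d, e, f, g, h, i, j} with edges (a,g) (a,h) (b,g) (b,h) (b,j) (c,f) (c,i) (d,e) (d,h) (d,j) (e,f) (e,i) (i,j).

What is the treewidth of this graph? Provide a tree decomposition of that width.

Each bag holds 3 vertices, so the decomposition has width 2, which upper-bounds the treewidth. Since f–c–i–e–f is a cycle in G, G is not acyclic. Forests are exactly the graphs of treewidth ≤ 1, so tw(G) ≥ 2. Therefore the treewidth is 2.

Treewidth 2.
One such decomposition:
Bags: B1 = {c, e, f}  B2 = {c, e, i}  B3 = {d, e, i}  B4 = {d, i, j}  B5 = {d, h, j}  B6 = {b, h, j}  B7 = {a, b, h}  B8 = {a, b, g}
Tree: B1–B2, B2–B3, B3–B4, B4–B5, B5–B6, B6–B7, B7–B8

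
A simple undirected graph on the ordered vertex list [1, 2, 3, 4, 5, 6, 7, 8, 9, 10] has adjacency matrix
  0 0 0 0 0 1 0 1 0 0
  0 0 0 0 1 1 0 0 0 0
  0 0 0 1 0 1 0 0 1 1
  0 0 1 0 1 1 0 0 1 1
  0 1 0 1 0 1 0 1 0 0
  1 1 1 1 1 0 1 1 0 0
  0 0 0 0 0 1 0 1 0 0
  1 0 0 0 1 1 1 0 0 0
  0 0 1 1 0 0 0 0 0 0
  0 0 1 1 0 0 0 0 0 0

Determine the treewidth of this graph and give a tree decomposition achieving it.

Treewidth 2.
One optimal decomposition is:
Bags: B1 = {4, 5, 6}  B2 = {5, 6, 8}  B3 = {3, 4, 6}  B4 = {3, 4, 10}  B5 = {6, 7, 8}  B6 = {1, 6, 8}  B7 = {3, 4, 9}  B8 = {2, 5, 6}
Tree: B1–B2, B1–B3, B3–B4, B2–B5, B2–B6, B4–B7, B2–B8

The largest bag has 3 vertices, giving width 2; this decomposition certifies tw(G) ≤ 2. On the other hand G contains the 3-clique {3, 4, 9}. A clique must lie in a single bag of any decomposition, so no decomposition can have width below 2. Hence tw(G) = 2 exactly.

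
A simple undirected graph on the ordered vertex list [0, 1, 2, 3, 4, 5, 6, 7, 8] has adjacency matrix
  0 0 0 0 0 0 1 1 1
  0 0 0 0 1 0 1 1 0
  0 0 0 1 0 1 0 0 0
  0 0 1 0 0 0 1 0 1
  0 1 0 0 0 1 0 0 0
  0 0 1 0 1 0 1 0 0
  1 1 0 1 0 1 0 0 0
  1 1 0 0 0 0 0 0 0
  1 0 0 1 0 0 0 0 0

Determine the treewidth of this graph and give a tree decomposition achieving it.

Treewidth 3.
One such decomposition:
Bags: B1 = {0, 1, 4, 7}  B2 = {0, 1, 4, 6}  B3 = {0, 4, 5, 6}  B4 = {0, 5, 6, 8}  B5 = {3, 5, 6, 8}  B6 = {2, 3, 5, 8}
Tree: B1–B2, B2–B3, B3–B4, B4–B5, B5–B6

Each bag holds 4 vertices, so the decomposition has width 3, which upper-bounds the treewidth. For the lower bound: the 4 vertex sets {1,4,7}, {0}, {6}, {2,3,5,8} are disjoint, each induces a connected subgraph, and every pair is joined by at least one edge of G. Contracting each set to a single vertex therefore yields K_{4} as a minor, and since treewidth is minor-monotone, tw(G) ≥ tw(K_{4}) = 3. Therefore the treewidth is 3.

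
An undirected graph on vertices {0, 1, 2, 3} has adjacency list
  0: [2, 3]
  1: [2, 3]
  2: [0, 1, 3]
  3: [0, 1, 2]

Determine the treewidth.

2

A width-2 tree decomposition is:
Bags: B1 = {0, 2, 3}  B2 = {1, 2, 3}
Tree: B1–B2
Each bag holds 3 vertices, so the decomposition has width 2, which upper-bounds the treewidth. Conversely, {0, 2, 3} is a clique of size 3, and the vertices of any clique must share a bag in every tree decomposition; so some bag has ≥ 3 vertices and tw(G) ≥ 2. Therefore the treewidth is 2.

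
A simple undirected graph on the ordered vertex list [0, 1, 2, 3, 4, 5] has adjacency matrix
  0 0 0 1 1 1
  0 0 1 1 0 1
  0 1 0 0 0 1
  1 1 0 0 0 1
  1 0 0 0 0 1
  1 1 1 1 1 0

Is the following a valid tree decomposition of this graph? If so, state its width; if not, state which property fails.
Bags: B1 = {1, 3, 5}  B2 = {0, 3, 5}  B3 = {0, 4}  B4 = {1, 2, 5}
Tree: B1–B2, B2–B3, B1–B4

No — edge (5,4) lies in no bag.

A tree decomposition must satisfy three properties: every vertex lies in some bag; for every edge, both endpoints lie together in some bag; and for every vertex, the bags containing it form a connected subtree. Here edge (5,4) lies in no bag, so the decomposition is invalid.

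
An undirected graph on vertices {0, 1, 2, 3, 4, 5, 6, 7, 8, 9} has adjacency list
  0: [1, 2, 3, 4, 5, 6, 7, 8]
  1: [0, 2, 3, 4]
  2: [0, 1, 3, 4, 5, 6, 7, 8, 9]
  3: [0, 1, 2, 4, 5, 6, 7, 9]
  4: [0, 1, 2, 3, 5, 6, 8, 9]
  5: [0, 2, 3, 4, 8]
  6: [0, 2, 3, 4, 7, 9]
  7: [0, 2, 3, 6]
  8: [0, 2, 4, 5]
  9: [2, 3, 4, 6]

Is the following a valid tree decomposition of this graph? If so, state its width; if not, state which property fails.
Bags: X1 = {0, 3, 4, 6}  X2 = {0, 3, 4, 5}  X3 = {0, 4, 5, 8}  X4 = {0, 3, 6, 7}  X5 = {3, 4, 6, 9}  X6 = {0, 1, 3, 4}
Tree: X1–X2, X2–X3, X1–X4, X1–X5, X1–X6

No — vertex 2 appears in no bag.

A tree decomposition must satisfy three properties: every vertex lies in some bag; for every edge, both endpoints lie together in some bag; and for every vertex, the bags containing it form a connected subtree. Here vertex 2 appears in no bag, so the decomposition is invalid.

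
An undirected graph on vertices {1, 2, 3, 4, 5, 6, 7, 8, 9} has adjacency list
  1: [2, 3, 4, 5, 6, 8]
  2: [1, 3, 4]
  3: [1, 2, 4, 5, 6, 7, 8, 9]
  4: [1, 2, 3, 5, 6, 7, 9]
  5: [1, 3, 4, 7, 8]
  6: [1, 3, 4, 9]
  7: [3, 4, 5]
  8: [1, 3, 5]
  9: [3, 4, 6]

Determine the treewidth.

A width-3 tree decomposition is:
Bags: B1 = {1, 3, 4, 6}  B2 = {3, 4, 6, 9}  B3 = {1, 3, 4, 5}  B4 = {3, 4, 5, 7}  B5 = {1, 3, 5, 8}  B6 = {1, 2, 3, 4}
Tree: B1–B2, B1–B3, B3–B4, B3–B5, B1–B6
Every bag has size at most 4, so the width is 4 − 1 = 3 and tw(G) ≤ 3. On the other hand G contains the 4-clique {1, 3, 5, 8}. A clique must lie in a single bag of any decomposition, so no decomposition can have width below 3. Hence tw(G) = 3 exactly.

3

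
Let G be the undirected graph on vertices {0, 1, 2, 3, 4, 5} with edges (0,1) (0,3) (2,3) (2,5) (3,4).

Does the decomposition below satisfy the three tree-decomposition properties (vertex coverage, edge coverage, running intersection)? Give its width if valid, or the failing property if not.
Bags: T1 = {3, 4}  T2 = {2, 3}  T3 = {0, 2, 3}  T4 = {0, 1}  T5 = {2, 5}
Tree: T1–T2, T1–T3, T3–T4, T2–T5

A tree decomposition must satisfy three properties: every vertex lies in some bag; for every edge, both endpoints lie together in some bag; and for every vertex, the bags containing it form a connected subtree. Here bags containing vertex 2 are not connected in the tree, so the decomposition is invalid.

No — bags containing vertex 2 are not connected in the tree.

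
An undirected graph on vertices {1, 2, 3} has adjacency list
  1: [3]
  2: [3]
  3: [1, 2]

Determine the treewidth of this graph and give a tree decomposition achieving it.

Every bag has size at most 2, so the width is 2 − 1 = 1 and tw(G) ≤ 1. Since G has at least one edge (e.g. 1–3), it is not an edgeless graph, so tw(G) ≥ 1. Therefore the treewidth is 1.

Treewidth 1.
Bags: B1 = {1, 3}  B2 = {2, 3}
Tree: B1–B2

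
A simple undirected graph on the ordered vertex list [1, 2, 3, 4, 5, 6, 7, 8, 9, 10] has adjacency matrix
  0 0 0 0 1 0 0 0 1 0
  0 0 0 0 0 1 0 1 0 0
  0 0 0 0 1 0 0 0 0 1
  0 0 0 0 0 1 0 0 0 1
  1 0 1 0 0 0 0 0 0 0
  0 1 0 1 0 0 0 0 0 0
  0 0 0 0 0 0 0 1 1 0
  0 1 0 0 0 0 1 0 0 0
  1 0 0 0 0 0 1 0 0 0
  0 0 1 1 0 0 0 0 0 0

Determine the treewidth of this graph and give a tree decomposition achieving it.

Every bag has size at most 3, so the width is 3 − 1 = 2 and tw(G) ≤ 2. Since 8–2–6–4–10–3–5–1–9–7–8 is a cycle in G, G is not acyclic. Forests are exactly the graphs of treewidth ≤ 1, so tw(G) ≥ 2. Hence tw(G) = 2 exactly.

Treewidth 2.
Bags: B1 = {2, 6, 8}  B2 = {4, 6, 8}  B3 = {4, 8, 10}  B4 = {3, 8, 10}  B5 = {3, 5, 8}  B6 = {1, 5, 8}  B7 = {1, 8, 9}  B8 = {7, 8, 9}
Tree: B1–B2, B2–B3, B3–B4, B4–B5, B5–B6, B6–B7, B7–B8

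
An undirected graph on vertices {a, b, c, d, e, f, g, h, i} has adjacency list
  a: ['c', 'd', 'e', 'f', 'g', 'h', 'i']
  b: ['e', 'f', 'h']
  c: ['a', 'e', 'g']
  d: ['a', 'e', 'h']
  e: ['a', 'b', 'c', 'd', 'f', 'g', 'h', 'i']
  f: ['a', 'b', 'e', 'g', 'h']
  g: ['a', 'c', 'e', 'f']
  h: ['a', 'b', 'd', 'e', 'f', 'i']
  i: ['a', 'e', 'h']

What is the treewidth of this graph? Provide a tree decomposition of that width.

Treewidth 3.
One such decomposition:
Bags: B1 = {a, e, f, g}  B2 = {a, e, f, h}  B3 = {a, c, e, g}  B4 = {b, e, f, h}  B5 = {a, d, e, h}  B6 = {a, e, h, i}
Tree: B1–B2, B1–B3, B2–B4, B2–B5, B2–B6

The largest bag has 4 vertices, giving width 3; this decomposition certifies tw(G) ≤ 3. Conversely, {a, c, e, g} is a clique of size 4, and the vertices of any clique must share a bag in every tree decomposition; so some bag has ≥ 4 vertices and tw(G) ≥ 3. Combining the bounds, tw(G) = 3.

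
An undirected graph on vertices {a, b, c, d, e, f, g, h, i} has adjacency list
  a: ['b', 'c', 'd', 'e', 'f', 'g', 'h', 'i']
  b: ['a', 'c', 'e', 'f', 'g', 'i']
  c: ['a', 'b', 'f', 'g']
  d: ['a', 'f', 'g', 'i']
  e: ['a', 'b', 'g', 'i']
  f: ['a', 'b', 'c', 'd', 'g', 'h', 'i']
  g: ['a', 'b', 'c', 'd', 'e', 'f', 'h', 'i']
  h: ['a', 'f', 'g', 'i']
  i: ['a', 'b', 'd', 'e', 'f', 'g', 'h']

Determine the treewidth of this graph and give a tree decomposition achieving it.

Each bag holds 5 vertices, so the decomposition has width 4, which upper-bounds the treewidth. Conversely, {a, b, e, g, i} is a clique of size 5, and the vertices of any clique must share a bag in every tree decomposition; so some bag has ≥ 5 vertices and tw(G) ≥ 4. Therefore the treewidth is 4.

Treewidth 4.
One such decomposition:
Bags: B1 = {a, f, g, h, i}  B2 = {a, b, f, g, i}  B3 = {a, b, c, f, g}  B4 = {a, d, f, g, i}  B5 = {a, b, e, g, i}
Tree: B1–B2, B2–B3, B2–B4, B2–B5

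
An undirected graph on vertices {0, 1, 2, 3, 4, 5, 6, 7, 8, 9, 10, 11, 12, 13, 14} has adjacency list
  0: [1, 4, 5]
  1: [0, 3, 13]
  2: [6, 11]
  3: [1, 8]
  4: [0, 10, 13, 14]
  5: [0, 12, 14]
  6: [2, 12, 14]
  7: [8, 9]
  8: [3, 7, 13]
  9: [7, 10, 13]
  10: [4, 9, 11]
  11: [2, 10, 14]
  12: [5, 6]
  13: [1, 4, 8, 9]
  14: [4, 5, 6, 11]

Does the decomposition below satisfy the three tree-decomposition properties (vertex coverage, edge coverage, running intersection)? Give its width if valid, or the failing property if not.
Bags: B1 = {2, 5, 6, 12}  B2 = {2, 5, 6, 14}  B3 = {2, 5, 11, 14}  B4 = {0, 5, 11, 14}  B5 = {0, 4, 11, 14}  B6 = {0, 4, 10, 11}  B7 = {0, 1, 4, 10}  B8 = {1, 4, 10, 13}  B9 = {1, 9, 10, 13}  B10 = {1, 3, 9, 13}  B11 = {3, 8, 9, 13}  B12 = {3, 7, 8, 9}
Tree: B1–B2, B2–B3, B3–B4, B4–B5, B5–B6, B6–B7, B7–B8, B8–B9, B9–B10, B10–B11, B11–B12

Yes; width 3.

Every vertex of G appears in some bag (union = {0, 1, 2, 3, 4, 5, 6, 7, 8, 9, 10, 11, 12, 13, 14}); every edge is covered by a bag; and for each vertex v the set of bags containing v is connected in the bag tree. The decomposition is therefore valid. The largest bag has 4 vertices, so the width is 3.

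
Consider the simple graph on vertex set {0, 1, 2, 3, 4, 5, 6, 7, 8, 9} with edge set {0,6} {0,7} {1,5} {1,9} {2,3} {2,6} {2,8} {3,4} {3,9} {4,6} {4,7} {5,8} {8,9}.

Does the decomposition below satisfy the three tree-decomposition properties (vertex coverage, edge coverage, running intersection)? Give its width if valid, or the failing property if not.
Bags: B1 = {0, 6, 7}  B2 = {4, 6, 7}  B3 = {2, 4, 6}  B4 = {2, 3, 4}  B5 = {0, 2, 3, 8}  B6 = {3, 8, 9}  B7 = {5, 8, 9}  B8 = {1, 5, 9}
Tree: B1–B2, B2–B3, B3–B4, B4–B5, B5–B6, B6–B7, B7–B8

A tree decomposition must satisfy three properties: every vertex lies in some bag; for every edge, both endpoints lie together in some bag; and for every vertex, the bags containing it form a connected subtree. Here bags containing vertex 0 are not connected in the tree, so the decomposition is invalid.

No — bags containing vertex 0 are not connected in the tree.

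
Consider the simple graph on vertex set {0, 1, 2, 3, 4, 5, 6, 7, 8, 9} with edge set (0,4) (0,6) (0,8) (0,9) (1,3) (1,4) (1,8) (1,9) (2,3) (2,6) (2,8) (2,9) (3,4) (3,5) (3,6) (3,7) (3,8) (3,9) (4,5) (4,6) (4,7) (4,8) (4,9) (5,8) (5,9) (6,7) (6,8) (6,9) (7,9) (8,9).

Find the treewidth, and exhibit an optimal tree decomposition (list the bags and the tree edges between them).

The largest bag has 5 vertices, giving width 4; this decomposition certifies tw(G) ≤ 4. On the other hand G contains the 5-clique {0, 4, 6, 8, 9}. A clique must lie in a single bag of any decomposition, so no decomposition can have width below 4. The upper and lower bounds meet at 4, so that is the treewidth.

Treewidth 4.
Bags: B1 = {2, 3, 6, 8, 9}  B2 = {3, 4, 6, 8, 9}  B3 = {3, 4, 6, 7, 9}  B4 = {0, 4, 6, 8, 9}  B5 = {1, 3, 4, 8, 9}  B6 = {3, 4, 5, 8, 9}
Tree: B1–B2, B2–B3, B2–B4, B2–B5, B5–B6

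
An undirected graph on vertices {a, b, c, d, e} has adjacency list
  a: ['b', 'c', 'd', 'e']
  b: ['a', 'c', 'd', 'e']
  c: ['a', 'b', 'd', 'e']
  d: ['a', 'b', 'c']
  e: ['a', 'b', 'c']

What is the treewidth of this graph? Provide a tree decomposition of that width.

Every bag has size at most 4, so the width is 4 − 1 = 3 and tw(G) ≤ 3. Conversely, {a, b, c, d} is a clique of size 4, and the vertices of any clique must share a bag in every tree decomposition; so some bag has ≥ 4 vertices and tw(G) ≥ 3. Hence tw(G) = 3 exactly.

Treewidth 3.
One such decomposition:
Bags: B1 = {a, b, c, e}  B2 = {a, b, c, d}
Tree: B1–B2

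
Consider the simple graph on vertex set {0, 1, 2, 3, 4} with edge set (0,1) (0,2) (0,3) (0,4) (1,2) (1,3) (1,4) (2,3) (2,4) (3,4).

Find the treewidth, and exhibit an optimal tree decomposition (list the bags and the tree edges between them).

With just one bag of size 5, the width is 5 − 1 = 4, so tw(G) ≤ 4. For the lower bound, the 5 vertices {0, 1, 2, 3, 4} are pairwise adjacent, and any tree decomposition puts a clique entirely inside one bag — forcing width ≥ 4. Combining the bounds, tw(G) = 4.

Treewidth 4.
One such decomposition:
Bags: B1 = {0, 1, 2, 3, 4}
Tree: (single bag)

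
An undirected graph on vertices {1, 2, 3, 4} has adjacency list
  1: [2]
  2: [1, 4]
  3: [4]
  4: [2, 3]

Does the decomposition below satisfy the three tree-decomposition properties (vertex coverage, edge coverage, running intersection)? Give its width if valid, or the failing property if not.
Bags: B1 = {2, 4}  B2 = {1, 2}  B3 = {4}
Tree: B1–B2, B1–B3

No — vertex 3 appears in no bag.

A tree decomposition must satisfy three properties: every vertex lies in some bag; for every edge, both endpoints lie together in some bag; and for every vertex, the bags containing it form a connected subtree. Here vertex 3 appears in no bag, so the decomposition is invalid.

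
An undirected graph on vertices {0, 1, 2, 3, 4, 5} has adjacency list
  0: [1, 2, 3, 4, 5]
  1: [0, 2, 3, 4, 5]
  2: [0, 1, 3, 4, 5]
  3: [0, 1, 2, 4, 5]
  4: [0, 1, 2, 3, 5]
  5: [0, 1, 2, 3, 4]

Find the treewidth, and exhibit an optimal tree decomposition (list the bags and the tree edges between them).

A single bag containing all 6 vertices is trivially a valid decomposition of width 5. For the lower bound, the 6 vertices {0, 1, 2, 3, 4, 5} are pairwise adjacent, and any tree decomposition puts a clique entirely inside one bag — forcing width ≥ 5. Therefore the treewidth is 5.

Treewidth 5.
Bags: B1 = {0, 1, 2, 3, 4, 5}
Tree: (single bag)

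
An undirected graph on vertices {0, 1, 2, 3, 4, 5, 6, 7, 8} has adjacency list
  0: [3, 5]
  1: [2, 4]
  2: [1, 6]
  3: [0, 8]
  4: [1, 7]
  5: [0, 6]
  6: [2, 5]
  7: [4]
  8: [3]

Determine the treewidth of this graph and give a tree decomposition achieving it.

Every bag has size at most 2, so the width is 2 − 1 = 1 and tw(G) ≤ 1. Any graph with an edge has treewidth ≥ 1, and G has the edge 8–3. Hence tw(G) = 1 exactly.

Treewidth 1.
Bags: B1 = {3, 8}  B2 = {0, 3}  B3 = {0, 5}  B4 = {5, 6}  B5 = {2, 6}  B6 = {1, 2}  B7 = {1, 4}  B8 = {4, 7}
Tree: B1–B2, B2–B3, B3–B4, B4–B5, B5–B6, B6–B7, B7–B8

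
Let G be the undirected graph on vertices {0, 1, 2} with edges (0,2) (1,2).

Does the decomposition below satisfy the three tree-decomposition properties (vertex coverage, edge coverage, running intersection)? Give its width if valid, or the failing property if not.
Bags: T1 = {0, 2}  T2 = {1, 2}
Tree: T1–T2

Yes; width 1.

Checking the three conditions: (i) the bags cover all of {0, 1, 2}; (ii) for each edge, some bag contains both endpoints; (iii) the bags containing any fixed vertex form a subtree. All hold, so the decomposition is valid with width 2 − 1 = 1.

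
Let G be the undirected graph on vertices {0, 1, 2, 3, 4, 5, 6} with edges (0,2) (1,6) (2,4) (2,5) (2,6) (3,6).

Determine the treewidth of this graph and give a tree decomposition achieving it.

Treewidth 1.
One such decomposition:
Bags: B1 = {2, 6}  B2 = {3, 6}  B3 = {1, 6}  B4 = {0, 2}  B5 = {2, 5}  B6 = {2, 4}
Tree: B1–B2, B2–B3, B1–B4, B1–B5, B1–B6

The largest bag has 2 vertices, giving width 1; this decomposition certifies tw(G) ≤ 1. G has an edge, so its treewidth is at least 1. Combining the bounds, tw(G) = 1.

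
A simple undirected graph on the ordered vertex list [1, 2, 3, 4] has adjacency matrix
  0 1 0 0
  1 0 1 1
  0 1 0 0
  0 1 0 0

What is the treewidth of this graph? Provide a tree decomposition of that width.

Each bag holds 2 vertices, so the decomposition has width 1, which upper-bounds the treewidth. Since G has at least one edge (e.g. 2–4), it is not an edgeless graph, so tw(G) ≥ 1. Therefore the treewidth is 1.

Treewidth 1.
Bags: B1 = {2, 4}  B2 = {2, 3}  B3 = {1, 2}
Tree: B1–B2, B1–B3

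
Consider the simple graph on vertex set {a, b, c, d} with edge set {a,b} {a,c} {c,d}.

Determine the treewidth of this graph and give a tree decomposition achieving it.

Treewidth 1.
Bags: B1 = {a, b}  B2 = {a, c}  B3 = {c, d}
Tree: B1–B2, B2–B3

The largest bag has 2 vertices, giving width 1; this decomposition certifies tw(G) ≤ 1. Any graph with an edge has treewidth ≥ 1, and G has the edge b–a. Hence tw(G) = 1 exactly.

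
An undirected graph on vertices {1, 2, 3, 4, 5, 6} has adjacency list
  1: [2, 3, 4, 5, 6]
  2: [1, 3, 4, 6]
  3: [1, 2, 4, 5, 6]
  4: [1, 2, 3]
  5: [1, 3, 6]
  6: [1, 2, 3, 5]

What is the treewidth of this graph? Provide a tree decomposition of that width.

Treewidth 3.
One optimal decomposition is:
Bags: B1 = {1, 3, 5, 6}  B2 = {1, 2, 3, 6}  B3 = {1, 2, 3, 4}
Tree: B1–B2, B2–B3

The largest bag has 4 vertices, giving width 3; this decomposition certifies tw(G) ≤ 3. On the other hand G contains the 4-clique {1, 2, 3, 4}. A clique must lie in a single bag of any decomposition, so no decomposition can have width below 3. Combining the bounds, tw(G) = 3.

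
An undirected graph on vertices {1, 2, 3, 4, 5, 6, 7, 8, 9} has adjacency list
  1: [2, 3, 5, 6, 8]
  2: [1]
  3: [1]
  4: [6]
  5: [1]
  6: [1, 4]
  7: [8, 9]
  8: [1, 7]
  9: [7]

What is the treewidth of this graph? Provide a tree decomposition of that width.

Treewidth 1.
Bags: B1 = {7, 8}  B2 = {1, 8}  B3 = {1, 5}  B4 = {1, 6}  B5 = {7, 9}  B6 = {1, 3}  B7 = {4, 6}  B8 = {1, 2}
Tree: B1–B2, B2–B3, B2–B4, B1–B5, B4–B6, B4–B7, B3–B8

The largest bag has 2 vertices, giving width 1; this decomposition certifies tw(G) ≤ 1. Since G has at least one edge (e.g. 8–7), it is not an edgeless graph, so tw(G) ≥ 1. Hence tw(G) = 1 exactly.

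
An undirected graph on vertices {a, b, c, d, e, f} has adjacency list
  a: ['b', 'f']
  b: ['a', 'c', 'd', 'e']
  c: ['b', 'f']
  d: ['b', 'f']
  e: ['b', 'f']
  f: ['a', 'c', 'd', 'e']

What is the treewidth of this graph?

2

A width-2 tree decomposition is:
Bags: B1 = {b, e, f}  B2 = {b, c, f}  B3 = {b, d, f}  B4 = {a, b, f}
Tree: B1–B2, B2–B3, B3–B4
The largest bag has 3 vertices, giving width 2; this decomposition certifies tw(G) ≤ 2. For the lower bound, G contains the cycle e–f–c–b–e, so G is not a forest; only forests have treewidth ≤ 1, hence tw(G) ≥ 2. The upper and lower bounds meet at 2, so that is the treewidth.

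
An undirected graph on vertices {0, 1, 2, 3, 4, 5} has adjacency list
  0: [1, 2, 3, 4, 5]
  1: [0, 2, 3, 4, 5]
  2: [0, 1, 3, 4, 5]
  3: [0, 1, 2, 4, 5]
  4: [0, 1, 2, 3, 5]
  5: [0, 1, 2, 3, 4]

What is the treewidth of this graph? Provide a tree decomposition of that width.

With just one bag of size 6, the width is 6 − 1 = 5, so tw(G) ≤ 5. For the lower bound, the 6 vertices {0, 1, 2, 3, 4, 5} are pairwise adjacent, and any tree decomposition puts a clique entirely inside one bag — forcing width ≥ 5. Combining the bounds, tw(G) = 5.

Treewidth 5.
Bags: B1 = {0, 1, 2, 3, 4, 5}
Tree: (single bag)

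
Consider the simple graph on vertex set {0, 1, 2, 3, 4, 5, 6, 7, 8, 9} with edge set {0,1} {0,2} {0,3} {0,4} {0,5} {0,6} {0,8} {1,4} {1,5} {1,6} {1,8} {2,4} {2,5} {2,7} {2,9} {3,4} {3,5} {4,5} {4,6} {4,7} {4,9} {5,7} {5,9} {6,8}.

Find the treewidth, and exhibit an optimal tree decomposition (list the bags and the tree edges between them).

The largest bag has 4 vertices, giving width 3; this decomposition certifies tw(G) ≤ 3. Conversely, {0, 1, 6, 8} is a clique of size 4, and the vertices of any clique must share a bag in every tree decomposition; so some bag has ≥ 4 vertices and tw(G) ≥ 3. Combining the bounds, tw(G) = 3.

Treewidth 3.
Bags: B1 = {0, 2, 4, 5}  B2 = {2, 4, 5, 9}  B3 = {0, 1, 4, 5}  B4 = {0, 3, 4, 5}  B5 = {0, 1, 4, 6}  B6 = {0, 1, 6, 8}  B7 = {2, 4, 5, 7}
Tree: B1–B2, B1–B3, B3–B4, B3–B5, B5–B6, B1–B7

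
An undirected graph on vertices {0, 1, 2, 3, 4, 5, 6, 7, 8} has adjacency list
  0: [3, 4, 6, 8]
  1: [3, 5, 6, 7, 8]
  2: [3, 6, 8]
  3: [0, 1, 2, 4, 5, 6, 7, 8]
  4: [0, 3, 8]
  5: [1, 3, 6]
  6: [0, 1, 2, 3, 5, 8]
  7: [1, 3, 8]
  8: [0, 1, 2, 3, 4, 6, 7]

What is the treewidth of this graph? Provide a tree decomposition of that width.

Every bag has size at most 4, so the width is 4 − 1 = 3 and tw(G) ≤ 3. Conversely, {0, 3, 4, 8} is a clique of size 4, and the vertices of any clique must share a bag in every tree decomposition; so some bag has ≥ 4 vertices and tw(G) ≥ 3. The upper and lower bounds meet at 3, so that is the treewidth.

Treewidth 3.
One optimal decomposition is:
Bags: B1 = {0, 3, 6, 8}  B2 = {2, 3, 6, 8}  B3 = {1, 3, 6, 8}  B4 = {0, 3, 4, 8}  B5 = {1, 3, 7, 8}  B6 = {1, 3, 5, 6}
Tree: B1–B2, B1–B3, B1–B4, B3–B5, B3–B6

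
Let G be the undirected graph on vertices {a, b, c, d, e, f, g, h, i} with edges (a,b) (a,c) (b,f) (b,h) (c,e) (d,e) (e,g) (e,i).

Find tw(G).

1

A width-1 tree decomposition is:
Bags: B1 = {c, e}  B2 = {e, g}  B3 = {e, i}  B4 = {a, c}  B5 = {d, e}  B6 = {a, b}  B7 = {b, f}  B8 = {b, h}
Tree: B1–B2, B2–B3, B1–B4, B3–B5, B4–B6, B6–B7, B7–B8
The largest bag has 2 vertices, giving width 1; this decomposition certifies tw(G) ≤ 1. G has an edge, so its treewidth is at least 1. Therefore the treewidth is 1.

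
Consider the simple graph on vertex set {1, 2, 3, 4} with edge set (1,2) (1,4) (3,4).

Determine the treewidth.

1

A width-1 tree decomposition is:
Bags: B1 = {3, 4}  B2 = {1, 4}  B3 = {1, 2}
Tree: B1–B2, B2–B3
The largest bag has 2 vertices, giving width 1; this decomposition certifies tw(G) ≤ 1. G has an edge, so its treewidth is at least 1. Therefore the treewidth is 1.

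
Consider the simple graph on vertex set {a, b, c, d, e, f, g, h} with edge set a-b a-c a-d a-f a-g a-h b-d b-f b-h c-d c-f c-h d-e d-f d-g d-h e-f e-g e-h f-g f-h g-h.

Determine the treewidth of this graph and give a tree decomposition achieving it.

Every bag has size at most 5, so the width is 5 − 1 = 4 and tw(G) ≤ 4. On the other hand G contains the 5-clique {d, e, f, g, h}. A clique must lie in a single bag of any decomposition, so no decomposition can have width below 4. The upper and lower bounds meet at 4, so that is the treewidth.

Treewidth 4.
One optimal decomposition is:
Bags: B1 = {a, b, d, f, h}  B2 = {a, c, d, f, h}  B3 = {a, d, f, g, h}  B4 = {d, e, f, g, h}
Tree: B1–B2, B1–B3, B3–B4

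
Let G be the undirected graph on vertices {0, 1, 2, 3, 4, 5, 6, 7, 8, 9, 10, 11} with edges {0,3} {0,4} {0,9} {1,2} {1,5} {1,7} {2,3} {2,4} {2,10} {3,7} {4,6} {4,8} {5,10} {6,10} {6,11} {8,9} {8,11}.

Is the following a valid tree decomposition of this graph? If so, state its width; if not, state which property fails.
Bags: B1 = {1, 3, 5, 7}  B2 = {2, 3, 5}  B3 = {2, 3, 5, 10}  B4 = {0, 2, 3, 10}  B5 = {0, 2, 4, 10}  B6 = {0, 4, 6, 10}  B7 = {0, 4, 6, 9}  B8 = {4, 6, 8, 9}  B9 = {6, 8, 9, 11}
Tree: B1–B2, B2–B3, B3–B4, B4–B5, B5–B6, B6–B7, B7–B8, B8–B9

A tree decomposition must satisfy three properties: every vertex lies in some bag; for every edge, both endpoints lie together in some bag; and for every vertex, the bags containing it form a connected subtree. Here edge (1,2) lies in no bag, so the decomposition is invalid.

No — edge (1,2) lies in no bag.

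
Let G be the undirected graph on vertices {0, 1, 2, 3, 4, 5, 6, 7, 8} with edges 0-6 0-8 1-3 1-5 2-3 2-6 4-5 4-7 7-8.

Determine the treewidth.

A width-2 tree decomposition is:
Bags: B1 = {0, 7, 8}  B2 = {0, 6, 7}  B3 = {2, 6, 7}  B4 = {2, 3, 7}  B5 = {1, 3, 7}  B6 = {1, 5, 7}  B7 = {4, 5, 7}
Tree: B1–B2, B2–B3, B3–B4, B4–B5, B5–B6, B6–B7
Every bag has size at most 3, so the width is 3 − 1 = 2 and tw(G) ≤ 2. The edges 7–8–0–6–2–3–1–5–4–7 form a cycle, so G is not a tree and its treewidth is at least 2. Hence tw(G) = 2 exactly.

2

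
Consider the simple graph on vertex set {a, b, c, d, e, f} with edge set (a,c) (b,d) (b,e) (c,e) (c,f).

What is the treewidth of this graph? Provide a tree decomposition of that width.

Treewidth 1.
Bags: B1 = {c, f}  B2 = {a, c}  B3 = {c, e}  B4 = {b, e}  B5 = {b, d}
Tree: B1–B2, B1–B3, B3–B4, B4–B5

Each bag holds 2 vertices, so the decomposition has width 1, which upper-bounds the treewidth. G has an edge, so its treewidth is at least 1. The upper and lower bounds meet at 1, so that is the treewidth.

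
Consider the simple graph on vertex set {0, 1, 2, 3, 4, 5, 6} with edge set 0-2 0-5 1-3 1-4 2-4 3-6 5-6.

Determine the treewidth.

2

A width-2 tree decomposition is:
Bags: B1 = {1, 2, 4}  B2 = {1, 2, 3}  B3 = {2, 3, 6}  B4 = {2, 5, 6}  B5 = {0, 2, 5}
Tree: B1–B2, B2–B3, B3–B4, B4–B5
Each bag holds 3 vertices, so the decomposition has width 2, which upper-bounds the treewidth. Since 2–4–1–3–6–5–0–2 is a cycle in G, G is not acyclic. Forests are exactly the graphs of treewidth ≤ 1, so tw(G) ≥ 2. Combining the bounds, tw(G) = 2.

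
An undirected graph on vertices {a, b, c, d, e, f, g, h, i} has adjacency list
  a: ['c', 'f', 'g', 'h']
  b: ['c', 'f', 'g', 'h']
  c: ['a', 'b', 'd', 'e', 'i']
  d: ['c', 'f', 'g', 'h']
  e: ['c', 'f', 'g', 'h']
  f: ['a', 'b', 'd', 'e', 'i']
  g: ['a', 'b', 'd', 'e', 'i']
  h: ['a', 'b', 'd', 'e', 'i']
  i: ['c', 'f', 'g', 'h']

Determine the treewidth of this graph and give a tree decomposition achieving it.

Treewidth 4.
One such decomposition:
Bags: B1 = {c, e, f, g, h}  B2 = {c, d, f, g, h}  B3 = {a, c, f, g, h}  B4 = {b, c, f, g, h}  B5 = {c, f, g, h, i}
Tree: B1–B2, B2–B3, B3–B4, B4–B5

Each bag holds 5 vertices, so the decomposition has width 4, which upper-bounds the treewidth. For the lower bound: the 5 vertex sets {e,h}, {d,g}, {a,c}, {f}, {b} are disjoint, each induces a connected subgraph, and every pair is joined by at least one edge of G. Contracting each set to a single vertex therefore yields K_{5} as a minor, and since treewidth is minor-monotone, tw(G) ≥ tw(K_{5}) = 4. Combining the bounds, tw(G) = 4.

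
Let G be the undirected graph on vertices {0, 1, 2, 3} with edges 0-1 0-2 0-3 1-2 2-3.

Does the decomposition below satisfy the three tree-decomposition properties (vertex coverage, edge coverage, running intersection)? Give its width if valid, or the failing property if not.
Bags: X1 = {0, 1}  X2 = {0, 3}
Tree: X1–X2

A tree decomposition must satisfy three properties: every vertex lies in some bag; for every edge, both endpoints lie together in some bag; and for every vertex, the bags containing it form a connected subtree. Here vertex 2 appears in no bag, so the decomposition is invalid.

No — vertex 2 appears in no bag.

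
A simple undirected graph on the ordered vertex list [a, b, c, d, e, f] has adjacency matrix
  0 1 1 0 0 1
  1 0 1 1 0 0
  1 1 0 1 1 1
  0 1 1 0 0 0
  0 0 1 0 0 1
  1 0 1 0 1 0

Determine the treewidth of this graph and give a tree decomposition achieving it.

Each bag holds 3 vertices, so the decomposition has width 2, which upper-bounds the treewidth. Conversely, {b, c, d} is a clique of size 3, and the vertices of any clique must share a bag in every tree decomposition; so some bag has ≥ 3 vertices and tw(G) ≥ 2. Therefore the treewidth is 2.

Treewidth 2.
Bags: B1 = {a, b, c}  B2 = {a, c, f}  B3 = {c, e, f}  B4 = {b, c, d}
Tree: B1–B2, B2–B3, B1–B4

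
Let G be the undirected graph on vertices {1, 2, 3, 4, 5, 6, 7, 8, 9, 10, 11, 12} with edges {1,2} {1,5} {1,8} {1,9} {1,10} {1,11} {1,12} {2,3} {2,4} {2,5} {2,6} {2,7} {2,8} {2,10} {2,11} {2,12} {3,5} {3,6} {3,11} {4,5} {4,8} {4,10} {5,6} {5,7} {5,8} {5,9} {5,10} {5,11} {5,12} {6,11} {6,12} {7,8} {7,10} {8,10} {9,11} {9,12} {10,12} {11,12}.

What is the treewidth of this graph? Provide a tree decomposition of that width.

Treewidth 4.
One such decomposition:
Bags: B1 = {1, 2, 5, 10, 12}  B2 = {1, 2, 5, 11, 12}  B3 = {2, 5, 6, 11, 12}  B4 = {2, 3, 5, 6, 11}  B5 = {1, 5, 9, 11, 12}  B6 = {1, 2, 5, 8, 10}  B7 = {2, 4, 5, 8, 10}  B8 = {2, 5, 7, 8, 10}
Tree: B1–B2, B2–B3, B3–B4, B2–B5, B1–B6, B6–B7, B6–B8

The largest bag has 5 vertices, giving width 4; this decomposition certifies tw(G) ≤ 4. Conversely, {1, 5, 9, 11, 12} is a clique of size 5, and the vertices of any clique must share a bag in every tree decomposition; so some bag has ≥ 5 vertices and tw(G) ≥ 4. Hence tw(G) = 4 exactly.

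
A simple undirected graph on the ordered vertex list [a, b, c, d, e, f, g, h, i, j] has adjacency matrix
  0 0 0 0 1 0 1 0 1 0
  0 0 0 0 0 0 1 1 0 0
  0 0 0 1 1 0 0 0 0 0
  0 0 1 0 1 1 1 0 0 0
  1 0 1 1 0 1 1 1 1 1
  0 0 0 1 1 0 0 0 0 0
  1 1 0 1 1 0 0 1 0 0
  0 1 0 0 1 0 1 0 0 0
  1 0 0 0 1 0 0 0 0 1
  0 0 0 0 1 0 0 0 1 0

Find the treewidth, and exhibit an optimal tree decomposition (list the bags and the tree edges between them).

Treewidth 2.
Bags: B1 = {a, e, g}  B2 = {a, e, i}  B3 = {d, e, g}  B4 = {d, e, f}  B5 = {e, i, j}  B6 = {e, g, h}  B7 = {c, d, e}  B8 = {b, g, h}
Tree: B1–B2, B1–B3, B3–B4, B2–B5, B1–B6, B3–B7, B6–B8

The largest bag has 3 vertices, giving width 2; this decomposition certifies tw(G) ≤ 2. Conversely, {d, e, g} is a clique of size 3, and the vertices of any clique must share a bag in every tree decomposition; so some bag has ≥ 3 vertices and tw(G) ≥ 2. Therefore the treewidth is 2.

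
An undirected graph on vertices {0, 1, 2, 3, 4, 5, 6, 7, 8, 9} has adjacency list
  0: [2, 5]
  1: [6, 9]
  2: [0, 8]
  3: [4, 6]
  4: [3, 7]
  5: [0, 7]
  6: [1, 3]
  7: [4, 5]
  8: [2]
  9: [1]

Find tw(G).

A width-1 tree decomposition is:
Bags: B1 = {2, 8}  B2 = {0, 2}  B3 = {0, 5}  B4 = {5, 7}  B5 = {4, 7}  B6 = {3, 4}  B7 = {3, 6}  B8 = {1, 6}  B9 = {1, 9}
Tree: B1–B2, B2–B3, B3–B4, B4–B5, B5–B6, B6–B7, B7–B8, B8–B9
Each bag holds 2 vertices, so the decomposition has width 1, which upper-bounds the treewidth. Since G has at least one edge (e.g. 8–2), it is not an edgeless graph, so tw(G) ≥ 1. The upper and lower bounds meet at 1, so that is the treewidth.

1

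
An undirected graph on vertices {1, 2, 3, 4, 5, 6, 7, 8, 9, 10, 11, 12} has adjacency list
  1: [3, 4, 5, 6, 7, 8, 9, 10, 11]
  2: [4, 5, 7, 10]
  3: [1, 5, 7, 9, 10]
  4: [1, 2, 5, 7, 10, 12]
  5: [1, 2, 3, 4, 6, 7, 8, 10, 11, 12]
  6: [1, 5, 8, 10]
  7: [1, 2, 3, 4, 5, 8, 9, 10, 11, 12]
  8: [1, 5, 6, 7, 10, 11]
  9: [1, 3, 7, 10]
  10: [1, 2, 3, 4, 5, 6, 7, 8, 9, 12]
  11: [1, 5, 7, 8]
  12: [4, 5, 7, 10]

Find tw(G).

4

A width-4 tree decomposition is:
Bags: B1 = {1, 3, 5, 7, 10}  B2 = {1, 4, 5, 7, 10}  B3 = {1, 5, 7, 8, 10}  B4 = {1, 3, 7, 9, 10}  B5 = {2, 4, 5, 7, 10}  B6 = {1, 5, 6, 8, 10}  B7 = {1, 5, 7, 8, 11}  B8 = {4, 5, 7, 10, 12}
Tree: B1–B2, B1–B3, B1–B4, B2–B5, B3–B6, B3–B7, B5–B8
The largest bag has 5 vertices, giving width 4; this decomposition certifies tw(G) ≤ 4. For the lower bound, the 5 vertices {1, 3, 7, 9, 10} are pairwise adjacent, and any tree decomposition puts a clique entirely inside one bag — forcing width ≥ 4. Hence tw(G) = 4 exactly.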